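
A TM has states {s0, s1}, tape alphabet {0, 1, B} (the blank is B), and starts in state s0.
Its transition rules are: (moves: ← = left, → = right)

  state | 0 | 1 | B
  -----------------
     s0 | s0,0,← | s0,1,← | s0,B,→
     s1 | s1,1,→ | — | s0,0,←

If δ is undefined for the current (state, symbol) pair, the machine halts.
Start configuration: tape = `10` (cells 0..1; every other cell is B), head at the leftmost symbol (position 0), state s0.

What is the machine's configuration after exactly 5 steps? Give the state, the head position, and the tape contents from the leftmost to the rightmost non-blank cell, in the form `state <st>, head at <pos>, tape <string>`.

state=s0 head=0 tape=B[1]0   (s0,1)→(s0,1,←)
state=s0 head=-1 tape=[B]10   (s0,B)→(s0,B,→)
state=s0 head=0 tape=B[1]0   (s0,1)→(s0,1,←)
state=s0 head=-1 tape=[B]10   (s0,B)→(s0,B,→)
state=s0 head=0 tape=B[1]0   (s0,1)→(s0,1,←)
state=s0 head=-1 tape=[B]10
After 5 steps: state s0, head at -1, tape 10.

state s0, head at -1, tape 10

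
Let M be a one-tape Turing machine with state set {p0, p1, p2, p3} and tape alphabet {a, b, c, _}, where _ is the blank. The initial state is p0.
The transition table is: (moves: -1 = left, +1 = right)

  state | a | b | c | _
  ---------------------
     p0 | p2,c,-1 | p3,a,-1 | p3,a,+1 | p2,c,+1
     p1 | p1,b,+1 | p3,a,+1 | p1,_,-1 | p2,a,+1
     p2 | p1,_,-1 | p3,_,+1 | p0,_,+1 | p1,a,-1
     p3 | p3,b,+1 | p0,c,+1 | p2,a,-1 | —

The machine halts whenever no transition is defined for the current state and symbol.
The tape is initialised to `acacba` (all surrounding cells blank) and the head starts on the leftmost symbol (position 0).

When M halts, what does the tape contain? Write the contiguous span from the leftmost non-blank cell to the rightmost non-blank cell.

state=p0 head=0 tape=__[a]cacba_   (p0,a)→(p2,c,-1)
state=p2 head=-1 tape=_[_]ccacba_   (p2,_)→(p1,a,-1)
state=p1 head=-2 tape=[_]accacba_   (p1,_)→(p2,a,+1)
state=p2 head=-1 tape=a[a]ccacba_   (p2,a)→(p1,_,-1)
state=p1 head=-2 tape=[a]_ccacba_   (p1,a)→(p1,b,+1)
state=p1 head=-1 tape=b[_]ccacba_   (p1,_)→(p2,a,+1)
state=p2 head=0 tape=ba[c]cacba_   (p2,c)→(p0,_,+1)
state=p0 head=1 tape=ba_[c]acba_   (p0,c)→(p3,a,+1)
state=p3 head=2 tape=ba_a[a]cba_   (p3,a)→(p3,b,+1)
state=p3 head=3 tape=ba_ab[c]ba_   (p3,c)→(p2,a,-1)
state=p2 head=2 tape=ba_a[b]aba_   (p2,b)→(p3,_,+1)
state=p3 head=3 tape=ba_a_[a]ba_   (p3,a)→(p3,b,+1)
state=p3 head=4 tape=ba_a_b[b]a_   (p3,b)→(p0,c,+1)
state=p0 head=5 tape=ba_a_bc[a]_   (p0,a)→(p2,c,-1)
state=p2 head=4 tape=ba_a_b[c]c_   (p2,c)→(p0,_,+1)
state=p0 head=5 tape=ba_a_b_[c]_   (p0,c)→(p3,a,+1)
state=p3 head=6 tape=ba_a_b_a[_]
The non-blank tape span at halt is ba_a_b_a.

ba_a_b_a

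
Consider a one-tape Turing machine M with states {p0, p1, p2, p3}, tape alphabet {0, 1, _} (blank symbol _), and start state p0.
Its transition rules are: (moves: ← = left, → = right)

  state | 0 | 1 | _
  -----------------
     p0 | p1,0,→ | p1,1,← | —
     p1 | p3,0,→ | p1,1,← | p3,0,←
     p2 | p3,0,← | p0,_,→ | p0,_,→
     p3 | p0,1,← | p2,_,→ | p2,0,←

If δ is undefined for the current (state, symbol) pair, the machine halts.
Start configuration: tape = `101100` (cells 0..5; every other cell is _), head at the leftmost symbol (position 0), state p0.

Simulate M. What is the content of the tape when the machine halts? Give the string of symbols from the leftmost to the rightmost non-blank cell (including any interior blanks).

state=p0 head=0 tape=___[1]01100   (p0,1)→(p1,1,←)
state=p1 head=-1 tape=__[_]101100   (p1,_)→(p3,0,←)
state=p3 head=-2 tape=_[_]0101100   (p3,_)→(p2,0,←)
state=p2 head=-3 tape=[_]00101100   (p2,_)→(p0,_,→)
state=p0 head=-2 tape=_[0]0101100   (p0,0)→(p1,0,→)
state=p1 head=-1 tape=_0[0]101100   (p1,0)→(p3,0,→)
state=p3 head=0 tape=_00[1]01100   (p3,1)→(p2,_,→)
state=p2 head=1 tape=_00_[0]1100   (p2,0)→(p3,0,←)
state=p3 head=0 tape=_00[_]01100   (p3,_)→(p2,0,←)
state=p2 head=-1 tape=_0[0]001100   (p2,0)→(p3,0,←)
state=p3 head=-2 tape=_[0]0001100   (p3,0)→(p0,1,←)
state=p0 head=-3 tape=[_]10001100
The non-blank tape span at halt is 10001100.

10001100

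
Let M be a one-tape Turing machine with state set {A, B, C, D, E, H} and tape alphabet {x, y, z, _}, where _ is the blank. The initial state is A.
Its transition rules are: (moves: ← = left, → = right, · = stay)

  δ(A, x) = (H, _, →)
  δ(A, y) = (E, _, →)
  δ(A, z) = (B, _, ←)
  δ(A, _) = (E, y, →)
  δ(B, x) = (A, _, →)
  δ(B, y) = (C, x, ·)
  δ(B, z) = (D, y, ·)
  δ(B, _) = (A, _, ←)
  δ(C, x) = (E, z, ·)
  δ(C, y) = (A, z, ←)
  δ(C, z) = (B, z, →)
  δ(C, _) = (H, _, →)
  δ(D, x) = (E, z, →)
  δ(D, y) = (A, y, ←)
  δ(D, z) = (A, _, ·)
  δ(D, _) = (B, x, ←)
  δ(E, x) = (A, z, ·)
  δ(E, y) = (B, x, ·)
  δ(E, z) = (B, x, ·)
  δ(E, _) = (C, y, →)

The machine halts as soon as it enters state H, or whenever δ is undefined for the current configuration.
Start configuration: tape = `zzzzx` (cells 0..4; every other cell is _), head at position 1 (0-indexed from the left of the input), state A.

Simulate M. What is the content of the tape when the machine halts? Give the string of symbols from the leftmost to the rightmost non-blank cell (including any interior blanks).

y__y_x

A | _z[z]zzx   read z → write _, move ←, go to B
B | _[z]_zzx   read z → write y, move ·, go to D
D | _[y]_zzx   read y → write y, move ←, go to A
A | [_]y_zzx   read _ → write y, move →, go to E
E | y[y]_zzx   read y → write x, move ·, go to B
B | y[x]_zzx   read x → write _, move →, go to A
A | y_[_]zzx   read _ → write y, move →, go to E
E | y_y[z]zx   read z → write x, move ·, go to B
B | y_y[x]zx   read x → write _, move →, go to A
A | y_y_[z]x   read z → write _, move ←, go to B
B | y_y[_]_x   read _ → write _, move ←, go to A
A | y_[y]__x   read y → write _, move →, go to E
E | y__[_]_x   read _ → write y, move →, go to C
C | y__y[_]x   read _ → write _, move →, go to H
H | y__y_[x]
The non-blank tape span at halt is y__y_x.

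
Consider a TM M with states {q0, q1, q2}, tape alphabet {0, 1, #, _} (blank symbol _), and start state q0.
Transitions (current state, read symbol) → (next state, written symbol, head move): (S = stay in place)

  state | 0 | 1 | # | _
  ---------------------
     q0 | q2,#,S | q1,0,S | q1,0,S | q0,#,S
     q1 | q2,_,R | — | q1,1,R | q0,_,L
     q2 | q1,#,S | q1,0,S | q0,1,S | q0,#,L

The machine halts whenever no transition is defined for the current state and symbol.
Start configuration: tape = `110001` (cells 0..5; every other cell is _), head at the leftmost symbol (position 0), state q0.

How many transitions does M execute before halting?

q0 | [1]10001   read 1 → write 0, move S, go to q1
q1 | [0]10001   read 0 → write _, move R, go to q2
q2 | _[1]0001   read 1 → write 0, move S, go to q1
q1 | _[0]0001   read 0 → write _, move R, go to q2
q2 | __[0]001   read 0 → write #, move S, go to q1
q1 | __[#]001   read # → write 1, move R, go to q1
q1 | __1[0]01   read 0 → write _, move R, go to q2
q2 | __1_[0]1   read 0 → write #, move S, go to q1
q1 | __1_[#]1   read # → write 1, move R, go to q1
q1 | __1_1[1]
M halts after 9 transitions.

9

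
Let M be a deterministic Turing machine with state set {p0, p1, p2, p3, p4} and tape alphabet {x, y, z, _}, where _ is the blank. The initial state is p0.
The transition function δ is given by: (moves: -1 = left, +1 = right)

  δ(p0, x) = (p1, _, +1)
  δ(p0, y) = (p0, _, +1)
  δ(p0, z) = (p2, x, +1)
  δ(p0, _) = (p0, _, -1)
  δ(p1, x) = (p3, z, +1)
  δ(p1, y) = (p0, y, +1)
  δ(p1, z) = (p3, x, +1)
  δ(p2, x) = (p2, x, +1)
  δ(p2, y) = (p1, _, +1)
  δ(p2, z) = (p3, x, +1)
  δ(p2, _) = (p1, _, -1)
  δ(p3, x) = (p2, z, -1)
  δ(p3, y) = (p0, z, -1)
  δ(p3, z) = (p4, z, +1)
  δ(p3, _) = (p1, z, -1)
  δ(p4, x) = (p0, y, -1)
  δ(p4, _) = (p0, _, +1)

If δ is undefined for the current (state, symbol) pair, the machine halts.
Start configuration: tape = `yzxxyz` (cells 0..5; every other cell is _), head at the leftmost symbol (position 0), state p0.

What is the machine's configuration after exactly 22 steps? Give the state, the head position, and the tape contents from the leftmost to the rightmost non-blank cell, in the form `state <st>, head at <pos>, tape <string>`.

p0 | [y]zxxyz____   read y → write _, move +1, go to p0
p0 | _[z]xxyz____   read z → write x, move +1, go to p2
p2 | _x[x]xyz____   read x → write x, move +1, go to p2
p2 | _xx[x]yz____   read x → write x, move +1, go to p2
p2 | _xxx[y]z____   read y → write _, move +1, go to p1
p1 | _xxx_[z]____   read z → write x, move +1, go to p3
p3 | _xxx_x[_]___   read _ → write z, move -1, go to p1
p1 | _xxx_[x]z___   read x → write z, move +1, go to p3
p3 | _xxx_z[z]___   read z → write z, move +1, go to p4
p4 | _xxx_zz[_]__   read _ → write _, move +1, go to p0
p0 | _xxx_zz_[_]_   read _ → write _, move -1, go to p0
p0 | _xxx_zz[_]__   read _ → write _, move -1, go to p0
p0 | _xxx_z[z]___   read z → write x, move +1, go to p2
p2 | _xxx_zx[_]__   read _ → write _, move -1, go to p1
p1 | _xxx_z[x]___   read x → write z, move +1, go to p3
p3 | _xxx_zz[_]__   read _ → write z, move -1, go to p1
p1 | _xxx_z[z]z__   read z → write x, move +1, go to p3
p3 | _xxx_zx[z]__   read z → write z, move +1, go to p4
p4 | _xxx_zxz[_]_   read _ → write _, move +1, go to p0
p0 | _xxx_zxz_[_]   read _ → write _, move -1, go to p0
p0 | _xxx_zxz[_]_   read _ → write _, move -1, go to p0
p0 | _xxx_zx[z]__   read z → write x, move +1, go to p2
p2 | _xxx_zxx[_]_
After 22 steps: state p2, head at 8, tape xxx_zxx.

state p2, head at 8, tape xxx_zxx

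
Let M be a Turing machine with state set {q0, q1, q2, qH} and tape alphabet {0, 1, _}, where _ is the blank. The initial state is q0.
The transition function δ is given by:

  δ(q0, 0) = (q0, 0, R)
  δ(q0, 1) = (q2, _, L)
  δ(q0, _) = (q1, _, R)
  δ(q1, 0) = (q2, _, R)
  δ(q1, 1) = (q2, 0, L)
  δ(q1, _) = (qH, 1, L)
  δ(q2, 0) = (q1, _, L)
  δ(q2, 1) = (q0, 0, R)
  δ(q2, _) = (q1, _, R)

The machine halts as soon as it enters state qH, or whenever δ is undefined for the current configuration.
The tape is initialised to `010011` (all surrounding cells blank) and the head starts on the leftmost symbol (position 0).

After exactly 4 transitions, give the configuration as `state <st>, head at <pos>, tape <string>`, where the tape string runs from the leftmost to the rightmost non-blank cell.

state=q0 head=0 tape=__[0]10011   (q0,0)→(q0,0,R)
state=q0 head=1 tape=__0[1]0011   (q0,1)→(q2,_,L)
state=q2 head=0 tape=__[0]_0011   (q2,0)→(q1,_,L)
state=q1 head=-1 tape=_[_]__0011   (q1,_)→(qH,1,L)
state=qH head=-2 tape=[_]1__0011
After 4 steps: state qH, head at -2, tape 1__0011.

state qH, head at -2, tape 1__0011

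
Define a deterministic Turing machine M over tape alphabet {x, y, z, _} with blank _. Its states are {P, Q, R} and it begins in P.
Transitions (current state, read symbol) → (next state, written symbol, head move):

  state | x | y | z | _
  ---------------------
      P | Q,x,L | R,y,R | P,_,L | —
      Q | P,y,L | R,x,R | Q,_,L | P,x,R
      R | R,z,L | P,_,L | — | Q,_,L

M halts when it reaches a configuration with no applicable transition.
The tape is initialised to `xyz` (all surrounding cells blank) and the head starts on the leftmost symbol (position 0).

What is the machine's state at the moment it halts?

P | __[x]yz   read x → write x, move L, go to Q
Q | _[_]xyz   read _ → write x, move R, go to P
P | _x[x]yz   read x → write x, move L, go to Q
Q | _[x]xyz   read x → write y, move L, go to P
P | [_]yxyz
No transition is defined for (P, _); M halts in state P.

P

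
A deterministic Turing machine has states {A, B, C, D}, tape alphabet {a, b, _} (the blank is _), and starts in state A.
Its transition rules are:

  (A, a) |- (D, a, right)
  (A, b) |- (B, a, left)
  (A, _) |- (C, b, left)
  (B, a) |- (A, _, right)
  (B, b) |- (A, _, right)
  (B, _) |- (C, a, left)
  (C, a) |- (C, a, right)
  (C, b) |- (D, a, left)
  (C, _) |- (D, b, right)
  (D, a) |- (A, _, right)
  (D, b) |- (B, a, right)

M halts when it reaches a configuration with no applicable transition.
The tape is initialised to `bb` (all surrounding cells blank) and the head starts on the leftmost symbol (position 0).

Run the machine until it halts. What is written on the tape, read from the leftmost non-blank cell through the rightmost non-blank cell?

b_aaab

state=A head=0 tape=__[b]b___   (A,b)→(B,a,left)
state=B head=-1 tape=_[_]ab___   (B,_)→(C,a,left)
state=C head=-2 tape=[_]aab___   (C,_)→(D,b,right)
state=D head=-1 tape=b[a]ab___   (D,a)→(A,_,right)
state=A head=0 tape=b_[a]b___   (A,a)→(D,a,right)
state=D head=1 tape=b_a[b]___   (D,b)→(B,a,right)
state=B head=2 tape=b_aa[_]__   (B,_)→(C,a,left)
state=C head=1 tape=b_a[a]a__   (C,a)→(C,a,right)
state=C head=2 tape=b_aa[a]__   (C,a)→(C,a,right)
state=C head=3 tape=b_aaa[_]_   (C,_)→(D,b,right)
state=D head=4 tape=b_aaab[_]
The non-blank tape span at halt is b_aaab.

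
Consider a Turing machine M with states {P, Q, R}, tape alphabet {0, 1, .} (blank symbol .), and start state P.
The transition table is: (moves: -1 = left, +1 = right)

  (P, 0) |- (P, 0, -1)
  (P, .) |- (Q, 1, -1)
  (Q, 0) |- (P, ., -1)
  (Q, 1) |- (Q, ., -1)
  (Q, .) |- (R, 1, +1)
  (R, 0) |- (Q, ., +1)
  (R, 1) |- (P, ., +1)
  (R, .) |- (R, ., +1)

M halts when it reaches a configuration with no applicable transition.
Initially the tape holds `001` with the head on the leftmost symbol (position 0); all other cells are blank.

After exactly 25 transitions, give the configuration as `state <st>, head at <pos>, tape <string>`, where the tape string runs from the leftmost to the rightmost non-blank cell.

state=P head=0 tape=....[0]01   (P,0)→(P,0,-1)
state=P head=-1 tape=...[.]001   (P,.)→(Q,1,-1)
state=Q head=-2 tape=..[.]1001   (Q,.)→(R,1,+1)
state=R head=-1 tape=..1[1]001   (R,1)→(P,.,+1)
state=P head=0 tape=..1.[0]01   (P,0)→(P,0,-1)
state=P head=-1 tape=..1[.]001   (P,.)→(Q,1,-1)
state=Q head=-2 tape=..[1]1001   (Q,1)→(Q,.,-1)
state=Q head=-3 tape=.[.].1001   (Q,.)→(R,1,+1)
state=R head=-2 tape=.1[.]1001   (R,.)→(R,.,+1)
state=R head=-1 tape=.1.[1]001   (R,1)→(P,.,+1)
state=P head=0 tape=.1..[0]01   (P,0)→(P,0,-1)
state=P head=-1 tape=.1.[.]001   (P,.)→(Q,1,-1)
state=Q head=-2 tape=.1[.]1001   (Q,.)→(R,1,+1)
state=R head=-1 tape=.11[1]001   (R,1)→(P,.,+1)
state=P head=0 tape=.11.[0]01   (P,0)→(P,0,-1)
state=P head=-1 tape=.11[.]001   (P,.)→(Q,1,-1)
state=Q head=-2 tape=.1[1]1001   (Q,1)→(Q,.,-1)
state=Q head=-3 tape=.[1].1001   (Q,1)→(Q,.,-1)
state=Q head=-4 tape=[.]..1001   (Q,.)→(R,1,+1)
state=R head=-3 tape=1[.].1001   (R,.)→(R,.,+1)
state=R head=-2 tape=1.[.]1001   (R,.)→(R,.,+1)
state=R head=-1 tape=1..[1]001   (R,1)→(P,.,+1)
state=P head=0 tape=1...[0]01   (P,0)→(P,0,-1)
state=P head=-1 tape=1..[.]001   (P,.)→(Q,1,-1)
state=Q head=-2 tape=1.[.]1001   (Q,.)→(R,1,+1)
state=R head=-1 tape=1.1[1]001
After 25 steps: state R, head at -1, tape 1.11001.

state R, head at -1, tape 1.11001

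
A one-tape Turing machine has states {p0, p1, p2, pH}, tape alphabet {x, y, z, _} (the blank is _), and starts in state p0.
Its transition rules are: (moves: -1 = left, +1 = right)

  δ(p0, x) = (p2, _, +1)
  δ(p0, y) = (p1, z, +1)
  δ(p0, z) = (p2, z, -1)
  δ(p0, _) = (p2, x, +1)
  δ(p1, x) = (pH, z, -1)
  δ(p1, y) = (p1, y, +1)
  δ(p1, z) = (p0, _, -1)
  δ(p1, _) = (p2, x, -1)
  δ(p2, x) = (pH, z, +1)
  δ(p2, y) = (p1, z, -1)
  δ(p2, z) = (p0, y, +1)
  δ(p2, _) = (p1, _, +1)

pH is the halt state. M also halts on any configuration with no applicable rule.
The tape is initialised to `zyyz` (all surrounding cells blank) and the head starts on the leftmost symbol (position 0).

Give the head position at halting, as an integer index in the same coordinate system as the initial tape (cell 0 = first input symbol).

p0 | _[z]yyz__   read z → write z, move -1, go to p2
p2 | [_]zyyz__   read _ → write _, move +1, go to p1
p1 | _[z]yyz__   read z → write _, move -1, go to p0
p0 | [_]_yyz__   read _ → write x, move +1, go to p2
p2 | x[_]yyz__   read _ → write _, move +1, go to p1
p1 | x_[y]yz__   read y → write y, move +1, go to p1
p1 | x_y[y]z__   read y → write y, move +1, go to p1
p1 | x_yy[z]__   read z → write _, move -1, go to p0
p0 | x_y[y]___   read y → write z, move +1, go to p1
p1 | x_yz[_]__   read _ → write x, move -1, go to p2
p2 | x_y[z]x__   read z → write y, move +1, go to p0
p0 | x_yy[x]__   read x → write _, move +1, go to p2
p2 | x_yy_[_]_   read _ → write _, move +1, go to p1
p1 | x_yy__[_]   read _ → write x, move -1, go to p2
p2 | x_yy_[_]x   read _ → write _, move +1, go to p1
p1 | x_yy__[x]   read x → write z, move -1, go to pH
pH | x_yy_[_]z
At halt the head is at cell 4.

4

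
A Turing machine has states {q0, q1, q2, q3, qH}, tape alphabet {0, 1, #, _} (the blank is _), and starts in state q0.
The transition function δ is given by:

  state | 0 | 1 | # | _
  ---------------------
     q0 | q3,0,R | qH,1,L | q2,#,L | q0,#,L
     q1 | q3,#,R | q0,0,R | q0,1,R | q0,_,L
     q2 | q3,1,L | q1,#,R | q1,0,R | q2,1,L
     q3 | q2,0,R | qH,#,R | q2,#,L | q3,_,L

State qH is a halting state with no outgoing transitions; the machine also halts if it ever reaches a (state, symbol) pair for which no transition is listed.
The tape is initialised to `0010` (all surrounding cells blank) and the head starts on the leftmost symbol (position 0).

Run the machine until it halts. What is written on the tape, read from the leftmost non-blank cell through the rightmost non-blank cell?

state=q0 head=0 tape=[0]010_   (q0,0)→(q3,0,R)
state=q3 head=1 tape=0[0]10_   (q3,0)→(q2,0,R)
state=q2 head=2 tape=00[1]0_   (q2,1)→(q1,#,R)
state=q1 head=3 tape=00#[0]_   (q1,0)→(q3,#,R)
state=q3 head=4 tape=00##[_]   (q3,_)→(q3,_,L)
state=q3 head=3 tape=00#[#]_   (q3,#)→(q2,#,L)
state=q2 head=2 tape=00[#]#_   (q2,#)→(q1,0,R)
state=q1 head=3 tape=000[#]_   (q1,#)→(q0,1,R)
state=q0 head=4 tape=0001[_]   (q0,_)→(q0,#,L)
state=q0 head=3 tape=000[1]#   (q0,1)→(qH,1,L)
state=qH head=2 tape=00[0]1#
The non-blank tape span at halt is 0001#.

0001#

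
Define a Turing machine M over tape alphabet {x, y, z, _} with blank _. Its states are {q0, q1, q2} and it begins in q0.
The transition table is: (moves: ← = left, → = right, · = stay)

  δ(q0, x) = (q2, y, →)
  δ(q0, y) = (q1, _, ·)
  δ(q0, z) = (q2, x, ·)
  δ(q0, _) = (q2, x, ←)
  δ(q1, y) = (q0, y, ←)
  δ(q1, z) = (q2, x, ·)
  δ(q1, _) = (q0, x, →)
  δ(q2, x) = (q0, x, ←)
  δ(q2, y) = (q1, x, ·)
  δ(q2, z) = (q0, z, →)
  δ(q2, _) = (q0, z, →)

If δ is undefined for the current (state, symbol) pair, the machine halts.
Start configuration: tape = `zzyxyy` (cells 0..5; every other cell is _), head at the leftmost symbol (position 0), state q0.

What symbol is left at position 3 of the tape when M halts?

y

q0 | __[z]zyxyy   read z → write x, move ·, go to q2
q2 | __[x]zyxyy   read x → write x, move ←, go to q0
q0 | _[_]xzyxyy   read _ → write x, move ←, go to q2
q2 | [_]xxzyxyy   read _ → write z, move →, go to q0
q0 | z[x]xzyxyy   read x → write y, move →, go to q2
q2 | zy[x]zyxyy   read x → write x, move ←, go to q0
q0 | z[y]xzyxyy   read y → write _, move ·, go to q1
q1 | z[_]xzyxyy   read _ → write x, move →, go to q0
q0 | zx[x]zyxyy   read x → write y, move →, go to q2
q2 | zxy[z]yxyy   read z → write z, move →, go to q0
q0 | zxyz[y]xyy   read y → write _, move ·, go to q1
q1 | zxyz[_]xyy   read _ → write x, move →, go to q0
q0 | zxyzx[x]yy   read x → write y, move →, go to q2
q2 | zxyzxy[y]y   read y → write x, move ·, go to q1
q1 | zxyzxy[x]y
Cell 3 holds y when M halts.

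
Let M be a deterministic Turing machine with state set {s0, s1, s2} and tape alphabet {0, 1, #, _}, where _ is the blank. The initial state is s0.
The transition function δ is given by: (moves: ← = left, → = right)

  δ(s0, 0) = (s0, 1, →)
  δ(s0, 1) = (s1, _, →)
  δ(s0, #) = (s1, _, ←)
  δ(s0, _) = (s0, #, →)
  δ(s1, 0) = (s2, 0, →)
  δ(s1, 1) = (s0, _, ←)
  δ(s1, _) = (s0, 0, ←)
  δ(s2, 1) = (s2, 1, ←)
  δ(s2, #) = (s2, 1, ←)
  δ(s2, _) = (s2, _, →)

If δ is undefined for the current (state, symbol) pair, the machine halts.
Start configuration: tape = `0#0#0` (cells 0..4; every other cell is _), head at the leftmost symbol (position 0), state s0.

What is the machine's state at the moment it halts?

s1

s0 | _[0]#0#0   read 0 → write 1, move →, go to s0
s0 | _1[#]0#0   read # → write _, move ←, go to s1
s1 | _[1]_0#0   read 1 → write _, move ←, go to s0
s0 | [_]__0#0   read _ → write #, move →, go to s0
s0 | #[_]_0#0   read _ → write #, move →, go to s0
s0 | ##[_]0#0   read _ → write #, move →, go to s0
s0 | ###[0]#0   read 0 → write 1, move →, go to s0
s0 | ###1[#]0   read # → write _, move ←, go to s1
s1 | ###[1]_0   read 1 → write _, move ←, go to s0
s0 | ##[#]__0   read # → write _, move ←, go to s1
s1 | #[#]___0
No transition is defined for (s1, #); M halts in state s1.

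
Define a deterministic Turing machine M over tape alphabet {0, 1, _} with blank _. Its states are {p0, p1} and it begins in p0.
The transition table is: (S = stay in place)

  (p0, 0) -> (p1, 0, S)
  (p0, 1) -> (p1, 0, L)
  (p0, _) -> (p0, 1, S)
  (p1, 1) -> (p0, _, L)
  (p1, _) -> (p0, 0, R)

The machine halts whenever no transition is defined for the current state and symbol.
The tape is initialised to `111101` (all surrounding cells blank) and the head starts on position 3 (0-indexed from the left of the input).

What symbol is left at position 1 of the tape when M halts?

0

p0 | __111[1]01   read 1 → write 0, move L, go to p1
p1 | __11[1]001   read 1 → write _, move L, go to p0
p0 | __1[1]_001   read 1 → write 0, move L, go to p1
p1 | __[1]0_001   read 1 → write _, move L, go to p0
p0 | _[_]_0_001   read _ → write 1, move S, go to p0
p0 | _[1]_0_001   read 1 → write 0, move L, go to p1
p1 | [_]0_0_001   read _ → write 0, move R, go to p0
p0 | 0[0]_0_001   read 0 → write 0, move S, go to p1
p1 | 0[0]_0_001
Cell 1 holds 0 when M halts.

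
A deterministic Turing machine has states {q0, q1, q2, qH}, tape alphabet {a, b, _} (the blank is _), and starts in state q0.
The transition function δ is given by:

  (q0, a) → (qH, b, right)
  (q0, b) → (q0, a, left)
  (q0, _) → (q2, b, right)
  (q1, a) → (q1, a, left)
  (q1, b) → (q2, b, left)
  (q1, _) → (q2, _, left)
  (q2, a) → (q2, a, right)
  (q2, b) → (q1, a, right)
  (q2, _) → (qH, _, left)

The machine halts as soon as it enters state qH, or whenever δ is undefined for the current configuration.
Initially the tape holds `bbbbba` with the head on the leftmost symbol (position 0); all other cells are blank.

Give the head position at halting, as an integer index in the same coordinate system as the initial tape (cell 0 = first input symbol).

-3

state=q0 head=0 tape=___[b]bbbba   (q0,b)→(q0,a,left)
state=q0 head=-1 tape=__[_]abbbba   (q0,_)→(q2,b,right)
state=q2 head=0 tape=__b[a]bbbba   (q2,a)→(q2,a,right)
state=q2 head=1 tape=__ba[b]bbba   (q2,b)→(q1,a,right)
state=q1 head=2 tape=__baa[b]bba   (q1,b)→(q2,b,left)
state=q2 head=1 tape=__ba[a]bbba   (q2,a)→(q2,a,right)
state=q2 head=2 tape=__baa[b]bba   (q2,b)→(q1,a,right)
state=q1 head=3 tape=__baaa[b]ba   (q1,b)→(q2,b,left)
state=q2 head=2 tape=__baa[a]bba   (q2,a)→(q2,a,right)
state=q2 head=3 tape=__baaa[b]ba   (q2,b)→(q1,a,right)
state=q1 head=4 tape=__baaaa[b]a   (q1,b)→(q2,b,left)
state=q2 head=3 tape=__baaa[a]ba   (q2,a)→(q2,a,right)
state=q2 head=4 tape=__baaaa[b]a   (q2,b)→(q1,a,right)
state=q1 head=5 tape=__baaaaa[a]   (q1,a)→(q1,a,left)
state=q1 head=4 tape=__baaaa[a]a   (q1,a)→(q1,a,left)
state=q1 head=3 tape=__baaa[a]aa   (q1,a)→(q1,a,left)
state=q1 head=2 tape=__baa[a]aaa   (q1,a)→(q1,a,left)
state=q1 head=1 tape=__ba[a]aaaa   (q1,a)→(q1,a,left)
state=q1 head=0 tape=__b[a]aaaaa   (q1,a)→(q1,a,left)
state=q1 head=-1 tape=__[b]aaaaaa   (q1,b)→(q2,b,left)
state=q2 head=-2 tape=_[_]baaaaaa   (q2,_)→(qH,_,left)
state=qH head=-3 tape=[_]_baaaaaa
At halt the head is at cell -3.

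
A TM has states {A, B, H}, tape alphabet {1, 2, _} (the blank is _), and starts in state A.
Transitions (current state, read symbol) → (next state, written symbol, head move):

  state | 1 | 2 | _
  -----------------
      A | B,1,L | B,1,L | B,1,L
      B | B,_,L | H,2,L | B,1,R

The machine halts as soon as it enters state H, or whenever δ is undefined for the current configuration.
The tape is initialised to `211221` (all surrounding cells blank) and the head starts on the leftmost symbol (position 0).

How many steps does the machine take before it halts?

state=A head=0 tape=____[2]11221   (A,2)→(B,1,L)
state=B head=-1 tape=___[_]111221   (B,_)→(B,1,R)
state=B head=0 tape=___1[1]11221   (B,1)→(B,_,L)
state=B head=-1 tape=___[1]_11221   (B,1)→(B,_,L)
state=B head=-2 tape=__[_]__11221   (B,_)→(B,1,R)
state=B head=-1 tape=__1[_]_11221   (B,_)→(B,1,R)
state=B head=0 tape=__11[_]11221   (B,_)→(B,1,R)
state=B head=1 tape=__111[1]1221   (B,1)→(B,_,L)
state=B head=0 tape=__11[1]_1221   (B,1)→(B,_,L)
state=B head=-1 tape=__1[1]__1221   (B,1)→(B,_,L)
state=B head=-2 tape=__[1]___1221   (B,1)→(B,_,L)
state=B head=-3 tape=_[_]____1221   (B,_)→(B,1,R)
state=B head=-2 tape=_1[_]___1221   (B,_)→(B,1,R)
state=B head=-1 tape=_11[_]__1221   (B,_)→(B,1,R)
state=B head=0 tape=_111[_]_1221   (B,_)→(B,1,R)
state=B head=1 tape=_1111[_]1221   (B,_)→(B,1,R)
state=B head=2 tape=_11111[1]221   (B,1)→(B,_,L)
state=B head=1 tape=_1111[1]_221   (B,1)→(B,_,L)
state=B head=0 tape=_111[1]__221   (B,1)→(B,_,L)
state=B head=-1 tape=_11[1]___221   (B,1)→(B,_,L)
state=B head=-2 tape=_1[1]____221   (B,1)→(B,_,L)
state=B head=-3 tape=_[1]_____221   (B,1)→(B,_,L)
state=B head=-4 tape=[_]______221   (B,_)→(B,1,R)
state=B head=-3 tape=1[_]_____221   (B,_)→(B,1,R)
state=B head=-2 tape=11[_]____221   (B,_)→(B,1,R)
state=B head=-1 tape=111[_]___221   (B,_)→(B,1,R)
state=B head=0 tape=1111[_]__221   (B,_)→(B,1,R)
state=B head=1 tape=11111[_]_221   (B,_)→(B,1,R)
state=B head=2 tape=111111[_]221   (B,_)→(B,1,R)
state=B head=3 tape=1111111[2]21   (B,2)→(H,2,L)
state=H head=2 tape=111111[1]221
M halts after 30 transitions.

30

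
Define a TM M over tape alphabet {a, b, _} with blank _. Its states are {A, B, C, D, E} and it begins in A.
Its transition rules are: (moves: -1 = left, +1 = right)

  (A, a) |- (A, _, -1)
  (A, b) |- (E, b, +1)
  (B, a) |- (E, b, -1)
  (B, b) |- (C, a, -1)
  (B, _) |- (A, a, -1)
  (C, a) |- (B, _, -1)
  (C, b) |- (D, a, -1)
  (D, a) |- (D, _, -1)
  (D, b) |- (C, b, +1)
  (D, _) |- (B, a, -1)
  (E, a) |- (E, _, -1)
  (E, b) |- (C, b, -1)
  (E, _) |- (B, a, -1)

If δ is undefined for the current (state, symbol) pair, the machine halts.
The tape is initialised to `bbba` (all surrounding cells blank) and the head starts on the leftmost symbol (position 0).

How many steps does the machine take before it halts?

state=A head=0 tape=___[b]bba   (A,b)→(E,b,+1)
state=E head=1 tape=___b[b]ba   (E,b)→(C,b,-1)
state=C head=0 tape=___[b]bba   (C,b)→(D,a,-1)
state=D head=-1 tape=__[_]abba   (D,_)→(B,a,-1)
state=B head=-2 tape=_[_]aabba   (B,_)→(A,a,-1)
state=A head=-3 tape=[_]aaabba
M halts after 5 transitions.

5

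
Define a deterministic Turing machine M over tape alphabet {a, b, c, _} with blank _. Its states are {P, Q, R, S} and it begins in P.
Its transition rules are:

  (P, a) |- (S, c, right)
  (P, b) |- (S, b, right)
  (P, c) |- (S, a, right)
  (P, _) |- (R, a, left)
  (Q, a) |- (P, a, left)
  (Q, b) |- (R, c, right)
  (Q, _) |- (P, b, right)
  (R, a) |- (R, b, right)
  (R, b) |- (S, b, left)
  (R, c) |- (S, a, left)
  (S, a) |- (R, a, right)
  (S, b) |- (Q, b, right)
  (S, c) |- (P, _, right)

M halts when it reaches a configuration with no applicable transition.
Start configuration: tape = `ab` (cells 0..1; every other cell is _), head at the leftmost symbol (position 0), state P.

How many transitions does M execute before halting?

8

state=P head=0 tape=[a]b___   (P,a)→(S,c,right)
state=S head=1 tape=c[b]___   (S,b)→(Q,b,right)
state=Q head=2 tape=cb[_]__   (Q,_)→(P,b,right)
state=P head=3 tape=cbb[_]_   (P,_)→(R,a,left)
state=R head=2 tape=cb[b]a_   (R,b)→(S,b,left)
state=S head=1 tape=c[b]ba_   (S,b)→(Q,b,right)
state=Q head=2 tape=cb[b]a_   (Q,b)→(R,c,right)
state=R head=3 tape=cbc[a]_   (R,a)→(R,b,right)
state=R head=4 tape=cbcb[_]
M halts after 8 transitions.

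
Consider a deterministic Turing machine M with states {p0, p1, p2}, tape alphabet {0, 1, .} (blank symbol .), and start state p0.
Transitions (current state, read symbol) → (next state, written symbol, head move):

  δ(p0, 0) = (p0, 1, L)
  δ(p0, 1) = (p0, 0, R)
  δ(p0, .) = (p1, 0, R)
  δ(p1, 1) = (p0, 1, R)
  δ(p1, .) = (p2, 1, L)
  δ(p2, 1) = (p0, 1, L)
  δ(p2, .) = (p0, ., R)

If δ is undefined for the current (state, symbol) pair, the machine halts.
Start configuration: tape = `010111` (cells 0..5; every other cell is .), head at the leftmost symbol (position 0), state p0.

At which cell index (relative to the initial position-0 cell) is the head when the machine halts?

state=p0 head=0 tape=.[0]10111..   (p0,0)→(p0,1,L)
state=p0 head=-1 tape=[.]110111..   (p0,.)→(p1,0,R)
state=p1 head=0 tape=0[1]10111..   (p1,1)→(p0,1,R)
state=p0 head=1 tape=01[1]0111..   (p0,1)→(p0,0,R)
state=p0 head=2 tape=010[0]111..   (p0,0)→(p0,1,L)
state=p0 head=1 tape=01[0]1111..   (p0,0)→(p0,1,L)
state=p0 head=0 tape=0[1]11111..   (p0,1)→(p0,0,R)
state=p0 head=1 tape=00[1]1111..   (p0,1)→(p0,0,R)
state=p0 head=2 tape=000[1]111..   (p0,1)→(p0,0,R)
state=p0 head=3 tape=0000[1]11..   (p0,1)→(p0,0,R)
state=p0 head=4 tape=00000[1]1..   (p0,1)→(p0,0,R)
state=p0 head=5 tape=000000[1]..   (p0,1)→(p0,0,R)
state=p0 head=6 tape=0000000[.].   (p0,.)→(p1,0,R)
state=p1 head=7 tape=00000000[.]   (p1,.)→(p2,1,L)
state=p2 head=6 tape=0000000[0]1
At halt the head is at cell 6.

6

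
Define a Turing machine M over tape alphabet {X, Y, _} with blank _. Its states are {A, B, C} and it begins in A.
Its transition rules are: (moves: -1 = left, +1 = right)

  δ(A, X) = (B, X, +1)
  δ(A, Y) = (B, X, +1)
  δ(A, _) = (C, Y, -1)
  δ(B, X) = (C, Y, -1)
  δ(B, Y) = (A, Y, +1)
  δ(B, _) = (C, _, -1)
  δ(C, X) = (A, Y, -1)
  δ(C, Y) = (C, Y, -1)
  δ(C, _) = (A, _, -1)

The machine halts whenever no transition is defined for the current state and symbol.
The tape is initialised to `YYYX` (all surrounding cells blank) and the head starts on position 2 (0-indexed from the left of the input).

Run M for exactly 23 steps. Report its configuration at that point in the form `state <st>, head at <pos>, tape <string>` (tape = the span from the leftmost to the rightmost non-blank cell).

state B, head at 5, tape YXXYXY

state=A head=2 tape=YY[Y]X__   (A,Y)→(B,X,+1)
state=B head=3 tape=YYX[X]__   (B,X)→(C,Y,-1)
state=C head=2 tape=YY[X]Y__   (C,X)→(A,Y,-1)
state=A head=1 tape=Y[Y]YY__   (A,Y)→(B,X,+1)
state=B head=2 tape=YX[Y]Y__   (B,Y)→(A,Y,+1)
state=A head=3 tape=YXY[Y]__   (A,Y)→(B,X,+1)
state=B head=4 tape=YXYX[_]_   (B,_)→(C,_,-1)
state=C head=3 tape=YXY[X]__   (C,X)→(A,Y,-1)
state=A head=2 tape=YX[Y]Y__   (A,Y)→(B,X,+1)
state=B head=3 tape=YXX[Y]__   (B,Y)→(A,Y,+1)
state=A head=4 tape=YXXY[_]_   (A,_)→(C,Y,-1)
state=C head=3 tape=YXX[Y]Y_   (C,Y)→(C,Y,-1)
state=C head=2 tape=YX[X]YY_   (C,X)→(A,Y,-1)
state=A head=1 tape=Y[X]YYY_   (A,X)→(B,X,+1)
state=B head=2 tape=YX[Y]YY_   (B,Y)→(A,Y,+1)
state=A head=3 tape=YXY[Y]Y_   (A,Y)→(B,X,+1)
state=B head=4 tape=YXYX[Y]_   (B,Y)→(A,Y,+1)
state=A head=5 tape=YXYXY[_]   (A,_)→(C,Y,-1)
state=C head=4 tape=YXYX[Y]Y   (C,Y)→(C,Y,-1)
state=C head=3 tape=YXY[X]YY   (C,X)→(A,Y,-1)
state=A head=2 tape=YX[Y]YYY   (A,Y)→(B,X,+1)
state=B head=3 tape=YXX[Y]YY   (B,Y)→(A,Y,+1)
state=A head=4 tape=YXXY[Y]Y   (A,Y)→(B,X,+1)
state=B head=5 tape=YXXYX[Y]
After 23 steps: state B, head at 5, tape YXXYXY.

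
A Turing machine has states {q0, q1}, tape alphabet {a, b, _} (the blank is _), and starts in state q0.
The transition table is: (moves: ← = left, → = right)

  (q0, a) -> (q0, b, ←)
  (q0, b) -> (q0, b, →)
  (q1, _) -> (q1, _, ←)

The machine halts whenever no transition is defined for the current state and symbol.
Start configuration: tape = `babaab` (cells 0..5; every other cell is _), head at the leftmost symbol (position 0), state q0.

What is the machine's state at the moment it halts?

q0

state=q0 head=0 tape=[b]abaab_   (q0,b)→(q0,b,→)
state=q0 head=1 tape=b[a]baab_   (q0,a)→(q0,b,←)
state=q0 head=0 tape=[b]bbaab_   (q0,b)→(q0,b,→)
state=q0 head=1 tape=b[b]baab_   (q0,b)→(q0,b,→)
state=q0 head=2 tape=bb[b]aab_   (q0,b)→(q0,b,→)
state=q0 head=3 tape=bbb[a]ab_   (q0,a)→(q0,b,←)
state=q0 head=2 tape=bb[b]bab_   (q0,b)→(q0,b,→)
state=q0 head=3 tape=bbb[b]ab_   (q0,b)→(q0,b,→)
state=q0 head=4 tape=bbbb[a]b_   (q0,a)→(q0,b,←)
state=q0 head=3 tape=bbb[b]bb_   (q0,b)→(q0,b,→)
state=q0 head=4 tape=bbbb[b]b_   (q0,b)→(q0,b,→)
state=q0 head=5 tape=bbbbb[b]_   (q0,b)→(q0,b,→)
state=q0 head=6 tape=bbbbbb[_]
No transition is defined for (q0, _); M halts in state q0.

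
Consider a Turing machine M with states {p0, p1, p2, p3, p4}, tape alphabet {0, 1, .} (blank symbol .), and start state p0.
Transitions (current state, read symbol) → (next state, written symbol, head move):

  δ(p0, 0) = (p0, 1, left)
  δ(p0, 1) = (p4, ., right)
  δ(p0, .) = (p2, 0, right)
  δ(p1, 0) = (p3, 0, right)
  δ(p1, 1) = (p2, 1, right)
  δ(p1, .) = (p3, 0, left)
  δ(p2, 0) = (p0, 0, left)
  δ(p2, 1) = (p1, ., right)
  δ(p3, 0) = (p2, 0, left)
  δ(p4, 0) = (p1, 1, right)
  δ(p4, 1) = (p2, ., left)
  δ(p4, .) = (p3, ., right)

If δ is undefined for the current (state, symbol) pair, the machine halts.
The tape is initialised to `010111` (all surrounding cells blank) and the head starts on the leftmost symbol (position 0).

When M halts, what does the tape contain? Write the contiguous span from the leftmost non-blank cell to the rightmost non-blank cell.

p0 | .[0]10111.   read 0 → write 1, move left, go to p0
p0 | [.]110111.   read . → write 0, move right, go to p2
p2 | 0[1]10111.   read 1 → write ., move right, go to p1
p1 | 0.[1]0111.   read 1 → write 1, move right, go to p2
p2 | 0.1[0]111.   read 0 → write 0, move left, go to p0
p0 | 0.[1]0111.   read 1 → write ., move right, go to p4
p4 | 0..[0]111.   read 0 → write 1, move right, go to p1
p1 | 0..1[1]11.   read 1 → write 1, move right, go to p2
p2 | 0..11[1]1.   read 1 → write ., move right, go to p1
p1 | 0..11.[1].   read 1 → write 1, move right, go to p2
p2 | 0..11.1[.]
The non-blank tape span at halt is 0..11.1.

0..11.1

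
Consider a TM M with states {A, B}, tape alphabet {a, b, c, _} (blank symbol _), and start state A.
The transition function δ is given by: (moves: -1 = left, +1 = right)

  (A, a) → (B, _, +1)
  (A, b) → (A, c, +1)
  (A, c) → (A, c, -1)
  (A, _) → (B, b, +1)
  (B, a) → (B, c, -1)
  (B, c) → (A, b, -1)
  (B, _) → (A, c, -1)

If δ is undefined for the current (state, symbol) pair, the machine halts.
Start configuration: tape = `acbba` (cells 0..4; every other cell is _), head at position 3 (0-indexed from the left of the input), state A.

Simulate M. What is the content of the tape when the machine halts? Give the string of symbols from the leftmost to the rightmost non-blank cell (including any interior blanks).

A | acb[b]a___   read b → write c, move +1, go to A
A | acbc[a]___   read a → write _, move +1, go to B
B | acbc_[_]__   read _ → write c, move -1, go to A
A | acbc[_]c__   read _ → write b, move +1, go to B
B | acbcb[c]__   read c → write b, move -1, go to A
A | acbc[b]b__   read b → write c, move +1, go to A
A | acbcc[b]__   read b → write c, move +1, go to A
A | acbccc[_]_   read _ → write b, move +1, go to B
B | acbcccb[_]   read _ → write c, move -1, go to A
A | acbccc[b]c   read b → write c, move +1, go to A
A | acbcccc[c]   read c → write c, move -1, go to A
A | acbccc[c]c   read c → write c, move -1, go to A
A | acbcc[c]cc   read c → write c, move -1, go to A
A | acbc[c]ccc   read c → write c, move -1, go to A
A | acb[c]cccc   read c → write c, move -1, go to A
A | ac[b]ccccc   read b → write c, move +1, go to A
A | acc[c]cccc   read c → write c, move -1, go to A
A | ac[c]ccccc   read c → write c, move -1, go to A
A | a[c]cccccc   read c → write c, move -1, go to A
A | [a]ccccccc   read a → write _, move +1, go to B
B | _[c]cccccc   read c → write b, move -1, go to A
A | [_]bcccccc   read _ → write b, move +1, go to B
B | b[b]cccccc
The non-blank tape span at halt is bbcccccc.

bbcccccc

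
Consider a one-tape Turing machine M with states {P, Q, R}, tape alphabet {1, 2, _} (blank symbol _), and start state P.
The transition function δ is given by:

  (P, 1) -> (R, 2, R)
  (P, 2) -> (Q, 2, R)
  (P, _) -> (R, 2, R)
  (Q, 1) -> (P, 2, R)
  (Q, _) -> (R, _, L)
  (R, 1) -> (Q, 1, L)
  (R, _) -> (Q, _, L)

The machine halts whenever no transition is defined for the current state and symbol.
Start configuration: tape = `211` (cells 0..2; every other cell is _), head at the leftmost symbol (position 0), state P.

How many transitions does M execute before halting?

4

state=P head=0 tape=[2]11_   (P,2)→(Q,2,R)
state=Q head=1 tape=2[1]1_   (Q,1)→(P,2,R)
state=P head=2 tape=22[1]_   (P,1)→(R,2,R)
state=R head=3 tape=222[_]   (R,_)→(Q,_,L)
state=Q head=2 tape=22[2]_
M halts after 4 transitions.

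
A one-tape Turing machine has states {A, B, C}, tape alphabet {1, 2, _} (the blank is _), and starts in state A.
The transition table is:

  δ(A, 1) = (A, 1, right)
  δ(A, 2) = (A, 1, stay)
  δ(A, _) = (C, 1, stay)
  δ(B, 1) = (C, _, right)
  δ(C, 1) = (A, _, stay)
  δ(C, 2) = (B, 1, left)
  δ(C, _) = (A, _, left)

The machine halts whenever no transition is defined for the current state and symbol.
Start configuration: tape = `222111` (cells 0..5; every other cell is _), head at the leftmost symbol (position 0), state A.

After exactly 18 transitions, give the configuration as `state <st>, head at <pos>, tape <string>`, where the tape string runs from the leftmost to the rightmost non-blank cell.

state=A head=0 tape=[2]22111_   (A,2)→(A,1,stay)
state=A head=0 tape=[1]22111_   (A,1)→(A,1,right)
state=A head=1 tape=1[2]2111_   (A,2)→(A,1,stay)
state=A head=1 tape=1[1]2111_   (A,1)→(A,1,right)
state=A head=2 tape=11[2]111_   (A,2)→(A,1,stay)
state=A head=2 tape=11[1]111_   (A,1)→(A,1,right)
state=A head=3 tape=111[1]11_   (A,1)→(A,1,right)
state=A head=4 tape=1111[1]1_   (A,1)→(A,1,right)
state=A head=5 tape=11111[1]_   (A,1)→(A,1,right)
state=A head=6 tape=111111[_]   (A,_)→(C,1,stay)
state=C head=6 tape=111111[1]   (C,1)→(A,_,stay)
state=A head=6 tape=111111[_]   (A,_)→(C,1,stay)
state=C head=6 tape=111111[1]   (C,1)→(A,_,stay)
state=A head=6 tape=111111[_]   (A,_)→(C,1,stay)
state=C head=6 tape=111111[1]   (C,1)→(A,_,stay)
state=A head=6 tape=111111[_]   (A,_)→(C,1,stay)
state=C head=6 tape=111111[1]   (C,1)→(A,_,stay)
state=A head=6 tape=111111[_]   (A,_)→(C,1,stay)
state=C head=6 tape=111111[1]
After 18 steps: state C, head at 6, tape 1111111.

state C, head at 6, tape 1111111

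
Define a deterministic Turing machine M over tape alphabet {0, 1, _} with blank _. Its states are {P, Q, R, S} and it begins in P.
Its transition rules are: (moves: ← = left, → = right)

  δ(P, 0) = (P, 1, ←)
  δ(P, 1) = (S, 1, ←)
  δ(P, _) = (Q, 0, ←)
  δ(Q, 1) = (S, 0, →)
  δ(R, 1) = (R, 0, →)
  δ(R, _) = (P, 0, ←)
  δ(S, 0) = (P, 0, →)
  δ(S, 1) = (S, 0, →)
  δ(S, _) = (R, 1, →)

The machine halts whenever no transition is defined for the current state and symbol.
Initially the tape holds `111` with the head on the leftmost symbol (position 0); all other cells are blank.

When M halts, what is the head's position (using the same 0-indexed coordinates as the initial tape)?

3

state=P head=0 tape=__[1]11_   (P,1)→(S,1,←)
state=S head=-1 tape=_[_]111_   (S,_)→(R,1,→)
state=R head=0 tape=_1[1]11_   (R,1)→(R,0,→)
state=R head=1 tape=_10[1]1_   (R,1)→(R,0,→)
state=R head=2 tape=_100[1]_   (R,1)→(R,0,→)
state=R head=3 tape=_1000[_]   (R,_)→(P,0,←)
state=P head=2 tape=_100[0]0   (P,0)→(P,1,←)
state=P head=1 tape=_10[0]10   (P,0)→(P,1,←)
state=P head=0 tape=_1[0]110   (P,0)→(P,1,←)
state=P head=-1 tape=_[1]1110   (P,1)→(S,1,←)
state=S head=-2 tape=[_]11110   (S,_)→(R,1,→)
state=R head=-1 tape=1[1]1110   (R,1)→(R,0,→)
state=R head=0 tape=10[1]110   (R,1)→(R,0,→)
state=R head=1 tape=100[1]10   (R,1)→(R,0,→)
state=R head=2 tape=1000[1]0   (R,1)→(R,0,→)
state=R head=3 tape=10000[0]
At halt the head is at cell 3.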